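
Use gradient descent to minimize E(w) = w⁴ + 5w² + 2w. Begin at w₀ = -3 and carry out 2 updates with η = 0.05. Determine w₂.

-9.1744

E′(w) = 4w³ + 10w + 2
w₁ = -3 − 0.05·(-136) = 3.8
w₂ = 3.8 − 0.05·259.488 = -9.1744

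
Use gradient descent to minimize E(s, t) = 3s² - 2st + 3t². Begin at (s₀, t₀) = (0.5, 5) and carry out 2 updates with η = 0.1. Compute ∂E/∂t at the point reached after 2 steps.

∇E = (6s - 2t, -2s + 6t)
(s₁, t₁) = (0.5, 5) − 0.1·(-7, 29) = (1.2, 2.1)
(s₂, t₂) = (1.2, 2.1) − 0.1·(3, 10.2) = (0.9, 1.08)
∂E/∂t at (0.9, 1.08) = 4.68

4.68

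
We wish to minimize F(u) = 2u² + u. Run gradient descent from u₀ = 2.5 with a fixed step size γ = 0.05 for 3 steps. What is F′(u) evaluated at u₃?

5.632

F′(u) = 4u + 1
Step 1: F′(2.5) = 11; u₁ = 2.5 − 0.05·11 = 1.95
Step 2: F′(1.95) = 8.8; u₂ = 1.95 − 0.05·8.8 = 1.51
Step 3: F′(1.51) = 7.04; u₃ = 1.51 − 0.05·7.04 = 1.158
F′(u) at (1.158) = 5.632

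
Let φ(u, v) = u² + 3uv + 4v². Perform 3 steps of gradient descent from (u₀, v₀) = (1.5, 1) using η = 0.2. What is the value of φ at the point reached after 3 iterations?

4.012416

∇φ = (2u + 3v, 3u + 8v)
Step 1: at (1.5, 1), ∇φ = (6, 12.5) → (1.5, 1) − 0.2·(6, 12.5) = (0.3, -1.5)
Step 2: at (0.3, -1.5), ∇φ = (-3.9, -11.1) → (0.3, -1.5) − 0.2·(-3.9, -11.1) = (1.08, 0.72)
Step 3: at (1.08, 0.72), ∇φ = (4.32, 9) → (1.08, 0.72) − 0.2·(4.32, 9) = (0.216, -1.08)
φ(0.216, -1.08) = 4.012416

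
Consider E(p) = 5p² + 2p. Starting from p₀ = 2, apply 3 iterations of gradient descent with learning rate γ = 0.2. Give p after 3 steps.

-2.4

E′(p) = 10p + 2
Step 1: E′(2) = 22; p₁ = 2 − 0.2·22 = -2.4
Step 2: E′(-2.4) = -22; p₂ = -2.4 − 0.2·(-22) = 2
Step 3: E′(2) = 22; p₃ = 2 − 0.2·22 = -2.4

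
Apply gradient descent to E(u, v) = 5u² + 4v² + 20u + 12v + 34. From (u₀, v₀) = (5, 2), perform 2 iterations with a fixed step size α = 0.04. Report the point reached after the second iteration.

∇E = (10u + 20, 8v + 12)
Step 1: at (5, 2), ∇E = (70, 28) → (5, 2) − 0.04·(70, 28) = (2.2, 0.88)
Step 2: at (2.2, 0.88), ∇E = (42, 19.04) → (2.2, 0.88) − 0.04·(42, 19.04) = (0.52, 0.1184)

(0.52, 0.1184)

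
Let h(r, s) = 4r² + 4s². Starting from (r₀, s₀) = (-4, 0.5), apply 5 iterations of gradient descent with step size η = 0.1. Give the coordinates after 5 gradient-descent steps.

(-0.00128, 0.00016)

∇h = (8r, 8s)
Step 1: at (-4, 0.5), ∇h = (-32, 4) → (-4, 0.5) − 0.1·(-32, 4) = (-0.8, 0.1)
Step 2: at (-0.8, 0.1), ∇h = (-6.4, 0.8) → (-0.8, 0.1) − 0.1·(-6.4, 0.8) = (-0.16, 0.02)
Step 3: at (-0.16, 0.02), ∇h = (-1.28, 0.16) → (-0.16, 0.02) − 0.1·(-1.28, 0.16) = (-0.032, 0.004)
Step 4: at (-0.032, 0.004), ∇h = (-0.256, 0.032) → (-0.032, 0.004) − 0.1·(-0.256, 0.032) = (-0.0064, 0.0008)
Step 5: at (-0.0064, 0.0008), ∇h = (-0.0512, 0.0064) → (-0.0064, 0.0008) − 0.1·(-0.0512, 0.0064) = (-0.00128, 0.00016)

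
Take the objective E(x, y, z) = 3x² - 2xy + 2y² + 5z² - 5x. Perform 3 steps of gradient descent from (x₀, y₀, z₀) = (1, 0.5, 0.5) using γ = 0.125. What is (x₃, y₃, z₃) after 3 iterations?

∇E = (6x - 2y - 5, -2x + 4y, 10z)
(x₁, y₁, z₁) = (1, 0.5, 0.5) − 0.125·(0, 0, 5) = (1, 0.5, -0.125)
(x₂, y₂, z₂) = (1, 0.5, -0.125) − 0.125·(0, 0, -1.25) = (1, 0.5, 0.03125)
(x₃, y₃, z₃) = (1, 0.5, 0.03125) − 0.125·(0, 0, 0.3125) = (1, 0.5, -0.0078125)

(1, 0.5, -0.0078125)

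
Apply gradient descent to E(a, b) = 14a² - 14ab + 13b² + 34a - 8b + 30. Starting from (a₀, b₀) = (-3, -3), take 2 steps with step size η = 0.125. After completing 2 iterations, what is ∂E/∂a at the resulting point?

291.25

∇E = (28a - 14b + 34, -14a + 26b - 8)
(a₁, b₁) = (-3, -3) − 0.125·(-8, -44) = (-2, 2.5)
(a₂, b₂) = (-2, 2.5) − 0.125·(-57, 85) = (5.125, -8.125)
∂E/∂a at (5.125, -8.125) = 291.25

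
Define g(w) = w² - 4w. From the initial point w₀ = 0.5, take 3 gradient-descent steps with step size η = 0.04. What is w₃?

g′(w) = 2w - 4
w₁ = 0.5 − 0.04·(-3) = 0.62
w₂ = 0.62 − 0.04·(-2.76) = 0.7304
w₃ = 0.7304 − 0.04·(-2.5392) = 0.831968

0.831968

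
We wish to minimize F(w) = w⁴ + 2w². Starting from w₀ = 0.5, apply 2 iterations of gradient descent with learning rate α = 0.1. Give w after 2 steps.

0.14375

F′(w) = 4w³ + 4w
Step 1: F′(0.5) = 2.5; w₁ = 0.5 − 0.1·2.5 = 0.25
Step 2: F′(0.25) = 1.0625; w₂ = 0.25 − 0.1·1.0625 = 0.14375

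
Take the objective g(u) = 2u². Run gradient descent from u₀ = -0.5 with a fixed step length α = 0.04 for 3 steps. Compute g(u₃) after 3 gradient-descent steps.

0.175649015808

g′(u) = 4u
Step 1: g′(-0.5) = -2; u₁ = -0.5 − 0.04·(-2) = -0.42
Step 2: g′(-0.42) = -1.68; u₂ = -0.42 − 0.04·(-1.68) = -0.3528
Step 3: g′(-0.3528) = -1.4112; u₃ = -0.3528 − 0.04·(-1.4112) = -0.296352
g(-0.296352) = 0.175649015808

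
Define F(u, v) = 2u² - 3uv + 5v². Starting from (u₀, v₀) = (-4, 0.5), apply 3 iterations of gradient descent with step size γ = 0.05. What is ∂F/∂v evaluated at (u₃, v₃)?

∇F = (4u - 3v, -3u + 10v)
(u₁, v₁) = (-4, 0.5) − 0.05·(-17.5, 17) = (-3.125, -0.35)
(u₂, v₂) = (-3.125, -0.35) − 0.05·(-11.45, 5.875) = (-2.5525, -0.64375)
(u₃, v₃) = (-2.5525, -0.64375) − 0.05·(-8.27875, 1.22) = (-2.1385625, -0.70475)
∂F/∂v at (-2.1385625, -0.70475) = -0.6318125

-0.6318125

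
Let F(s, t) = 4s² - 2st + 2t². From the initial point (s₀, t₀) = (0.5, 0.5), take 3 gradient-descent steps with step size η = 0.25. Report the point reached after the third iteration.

∇F = (8s - 2t, -2s + 4t)
Step 1: at (0.5, 0.5), ∇F = (3, 1) → (0.5, 0.5) − 0.25·(3, 1) = (-0.25, 0.25)
Step 2: at (-0.25, 0.25), ∇F = (-2.5, 1.5) → (-0.25, 0.25) − 0.25·(-2.5, 1.5) = (0.375, -0.125)
Step 3: at (0.375, -0.125), ∇F = (3.25, -1.25) → (0.375, -0.125) − 0.25·(3.25, -1.25) = (-0.4375, 0.1875)

(-0.4375, 0.1875)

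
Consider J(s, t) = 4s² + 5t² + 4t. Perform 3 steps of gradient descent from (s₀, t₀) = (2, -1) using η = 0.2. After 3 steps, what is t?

0.2

∇J = (8s, 10t + 4)
Step 1: at (2, -1), ∇J = (16, -6) → (2, -1) − 0.2·(16, -6) = (-1.2, 0.2)
Step 2: at (-1.2, 0.2), ∇J = (-9.6, 6) → (-1.2, 0.2) − 0.2·(-9.6, 6) = (0.72, -1)
Step 3: at (0.72, -1), ∇J = (5.76, -6) → (0.72, -1) − 0.2·(5.76, -6) = (-0.432, 0.2)
t = 0.2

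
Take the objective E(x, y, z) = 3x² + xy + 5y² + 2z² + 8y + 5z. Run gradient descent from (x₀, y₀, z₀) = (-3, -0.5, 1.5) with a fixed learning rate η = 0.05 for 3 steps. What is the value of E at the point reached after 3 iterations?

∇E = (6x + y, x + 10y + 8, 4z + 5)
Step 1: at (-3, -0.5, 1.5), ∇E = (-18.5, 0, 11) → (-3, -0.5, 1.5) − 0.05·(-18.5, 0, 11) = (-2.075, -0.5, 0.95)
Step 2: at (-2.075, -0.5, 0.95), ∇E = (-12.95, 0.925, 8.8) → (-2.075, -0.5, 0.95) − 0.05·(-12.95, 0.925, 8.8) = (-1.4275, -0.54625, 0.51)
Step 3: at (-1.4275, -0.54625, 0.51), ∇E = (-9.11125, 1.11, 7.04) → (-1.4275, -0.54625, 0.51) − 0.05·(-9.11125, 1.11, 7.04) = (-0.9719375, -0.60175, 0.158)
E(-0.9719375, -0.60175, 0.158) = 1.25529421484375

1.25529421484375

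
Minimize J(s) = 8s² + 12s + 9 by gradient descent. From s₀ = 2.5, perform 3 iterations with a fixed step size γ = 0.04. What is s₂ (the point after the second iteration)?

-0.3288

J′(s) = 16s + 12
Step 1: J′(2.5) = 52; s₁ = 2.5 − 0.04·52 = 0.42
Step 2: J′(0.42) = 18.72; s₂ = 0.42 − 0.04·18.72 = -0.3288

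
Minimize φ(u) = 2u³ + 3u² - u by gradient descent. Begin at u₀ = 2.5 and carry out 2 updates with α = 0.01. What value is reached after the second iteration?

φ′(u) = 6u² + 6u - 1
u₁ = 2.5 − 0.01·51.5 = 1.985
u₂ = 1.985 − 0.01·34.55135 = 1.6394865

1.6394865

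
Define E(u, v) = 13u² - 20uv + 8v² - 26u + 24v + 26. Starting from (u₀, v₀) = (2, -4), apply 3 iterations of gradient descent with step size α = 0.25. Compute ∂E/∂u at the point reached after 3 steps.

-87035.75

∇E = (26u - 20v - 26, -20u + 16v + 24)
Step 1: at (2, -4), ∇E = (106, -80) → (2, -4) − 0.25·(106, -80) = (-24.5, 16)
Step 2: at (-24.5, 16), ∇E = (-983, 770) → (-24.5, 16) − 0.25·(-983, 770) = (221.25, -176.5)
Step 3: at (221.25, -176.5), ∇E = (9256.5, -7225) → (221.25, -176.5) − 0.25·(9256.5, -7225) = (-2092.875, 1629.75)
∂E/∂u at (-2092.875, 1629.75) = -87035.75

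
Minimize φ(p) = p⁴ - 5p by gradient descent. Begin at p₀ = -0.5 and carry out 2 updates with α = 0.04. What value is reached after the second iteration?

-0.07648768

φ′(p) = 4p³ - 5
Step 1: φ′(-0.5) = -5.5; p₁ = -0.5 − 0.04·(-5.5) = -0.28
Step 2: φ′(-0.28) = -5.087808; p₂ = -0.28 − 0.04·(-5.087808) = -0.07648768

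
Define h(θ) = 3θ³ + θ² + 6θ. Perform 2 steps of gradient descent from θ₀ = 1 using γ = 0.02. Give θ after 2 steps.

h′(θ) = 9θ² + 2θ + 6
θ₁ = 1 − 0.02·17 = 0.66
θ₂ = 0.66 − 0.02·11.2404 = 0.435192

0.435192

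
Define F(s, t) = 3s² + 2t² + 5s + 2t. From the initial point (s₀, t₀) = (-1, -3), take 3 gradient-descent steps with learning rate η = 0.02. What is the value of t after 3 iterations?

∇F = (6s + 5, 4t + 2)
Step 1: at (-1, -3), ∇F = (-1, -10) → (-1, -3) − 0.02·(-1, -10) = (-0.98, -2.8)
Step 2: at (-0.98, -2.8), ∇F = (-0.88, -9.2) → (-0.98, -2.8) − 0.02·(-0.88, -9.2) = (-0.9624, -2.616)
Step 3: at (-0.9624, -2.616), ∇F = (-0.7744, -8.464) → (-0.9624, -2.616) − 0.02·(-0.7744, -8.464) = (-0.946912, -2.44672)
t = -2.44672

-2.44672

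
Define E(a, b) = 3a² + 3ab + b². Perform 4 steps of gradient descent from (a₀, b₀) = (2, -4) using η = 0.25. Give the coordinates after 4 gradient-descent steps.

∇E = (6a + 3b, 3a + 2b)
(a₁, b₁) = (2, -4) − 0.25·(0, -2) = (2, -3.5)
(a₂, b₂) = (2, -3.5) − 0.25·(1.5, -1) = (1.625, -3.25)
(a₃, b₃) = (1.625, -3.25) − 0.25·(0, -1.625) = (1.625, -2.84375)
(a₄, b₄) = (1.625, -2.84375) − 0.25·(1.21875, -0.8125) = (1.3203125, -2.640625)

(1.3203125, -2.640625)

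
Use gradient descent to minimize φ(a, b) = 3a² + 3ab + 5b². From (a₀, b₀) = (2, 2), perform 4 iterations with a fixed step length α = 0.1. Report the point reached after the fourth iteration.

∇φ = (6a + 3b, 3a + 10b)
(a₁, b₁) = (2, 2) − 0.1·(18, 26) = (0.2, -0.6)
(a₂, b₂) = (0.2, -0.6) − 0.1·(-0.6, -5.4) = (0.26, -0.06)
(a₃, b₃) = (0.26, -0.06) − 0.1·(1.38, 0.18) = (0.122, -0.078)
(a₄, b₄) = (0.122, -0.078) − 0.1·(0.498, -0.414) = (0.0722, -0.0366)

(0.0722, -0.0366)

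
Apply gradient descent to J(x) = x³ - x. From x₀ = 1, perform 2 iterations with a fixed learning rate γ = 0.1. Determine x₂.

J′(x) = 3x² - 1
x₁ = 1 − 0.1·2 = 0.8
x₂ = 0.8 − 0.1·0.92 = 0.708

0.708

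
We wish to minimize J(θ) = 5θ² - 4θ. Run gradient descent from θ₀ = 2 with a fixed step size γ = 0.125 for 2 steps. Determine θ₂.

0.5

J′(θ) = 10θ - 4
θ₁ = 2 − 0.125·16 = 0
θ₂ = 0 − 0.125·(-4) = 0.5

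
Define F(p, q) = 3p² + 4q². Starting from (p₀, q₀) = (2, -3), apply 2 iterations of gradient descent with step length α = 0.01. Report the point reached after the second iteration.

∇F = (6p, 8q)
(p₁, q₁) = (2, -3) − 0.01·(12, -24) = (1.88, -2.76)
(p₂, q₂) = (1.88, -2.76) − 0.01·(11.28, -22.08) = (1.7672, -2.5392)

(1.7672, -2.5392)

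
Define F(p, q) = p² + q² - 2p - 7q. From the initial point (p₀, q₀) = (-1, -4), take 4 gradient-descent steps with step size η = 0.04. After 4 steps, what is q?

∇F = (2p - 2, 2q - 7)
Step 1: at (-1, -4), ∇F = (-4, -15) → (-1, -4) − 0.04·(-4, -15) = (-0.84, -3.4)
Step 2: at (-0.84, -3.4), ∇F = (-3.68, -13.8) → (-0.84, -3.4) − 0.04·(-3.68, -13.8) = (-0.6928, -2.848)
Step 3: at (-0.6928, -2.848), ∇F = (-3.3856, -12.696) → (-0.6928, -2.848) − 0.04·(-3.3856, -12.696) = (-0.557376, -2.34016)
Step 4: at (-0.557376, -2.34016), ∇F = (-3.114752, -11.68032) → (-0.557376, -2.34016) − 0.04·(-3.114752, -11.68032) = (-0.43278592, -1.8729472)
q = -1.8729472

-1.8729472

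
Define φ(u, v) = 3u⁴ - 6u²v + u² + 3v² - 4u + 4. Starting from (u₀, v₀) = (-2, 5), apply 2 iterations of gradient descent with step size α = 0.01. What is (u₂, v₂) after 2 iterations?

∇φ = (12u³ - 12uv + 2u - 4, -6u² + 6v)
(u₁, v₁) = (-2, 5) − 0.01·(16, 6) = (-2.16, 4.94)
(u₂, v₂) = (-2.16, 4.94) − 0.01·(-1.207552, 1.6464) = (-2.14792448, 4.923536)

(-2.14792448, 4.923536)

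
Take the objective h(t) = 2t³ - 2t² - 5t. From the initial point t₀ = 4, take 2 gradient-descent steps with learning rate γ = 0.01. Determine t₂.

h′(t) = 6t² - 4t - 5
Step 1: h′(4) = 75; t₁ = 4 − 0.01·75 = 3.25
Step 2: h′(3.25) = 45.375; t₂ = 3.25 − 0.01·45.375 = 2.79625

2.79625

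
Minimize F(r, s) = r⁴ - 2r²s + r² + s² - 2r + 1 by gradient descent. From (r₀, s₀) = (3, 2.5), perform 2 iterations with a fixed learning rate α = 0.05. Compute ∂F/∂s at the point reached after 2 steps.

2.44407552

∇F = (4r³ - 4rs + 2r - 2, -2r² + 2s)
Step 1: at (3, 2.5), ∇F = (82, -13) → (3, 2.5) − 0.05·(82, -13) = (-1.1, 3.15)
Step 2: at (-1.1, 3.15), ∇F = (4.336, 3.88) → (-1.1, 3.15) − 0.05·(4.336, 3.88) = (-1.3168, 2.956)
∂F/∂s at (-1.3168, 2.956) = 2.44407552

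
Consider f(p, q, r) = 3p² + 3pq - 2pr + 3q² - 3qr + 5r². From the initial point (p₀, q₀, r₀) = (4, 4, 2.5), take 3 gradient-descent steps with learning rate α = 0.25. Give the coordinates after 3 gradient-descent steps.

∇f = (6p + 3q - 2r, 3p + 6q - 3r, -2p - 3q + 10r)
Step 1: at (4, 4, 2.5), ∇f = (31, 28.5, 5) → (4, 4, 2.5) − 0.25·(31, 28.5, 5) = (-3.75, -3.125, 1.25)
Step 2: at (-3.75, -3.125, 1.25), ∇f = (-34.375, -33.75, 29.375) → (-3.75, -3.125, 1.25) − 0.25·(-34.375, -33.75, 29.375) = (4.84375, 5.3125, -6.09375)
Step 3: at (4.84375, 5.3125, -6.09375), ∇f = (57.1875, 64.6875, -86.5625) → (4.84375, 5.3125, -6.09375) − 0.25·(57.1875, 64.6875, -86.5625) = (-9.453125, -10.859375, 15.546875)

(-9.453125, -10.859375, 15.546875)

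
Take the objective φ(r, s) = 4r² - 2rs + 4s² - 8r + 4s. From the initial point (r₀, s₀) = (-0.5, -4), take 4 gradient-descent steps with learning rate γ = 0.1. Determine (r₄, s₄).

(0.8672, -0.3328)

∇φ = (8r - 2s - 8, -2r + 8s + 4)
(r₁, s₁) = (-0.5, -4) − 0.1·(-4, -27) = (-0.1, -1.3)
(r₂, s₂) = (-0.1, -1.3) − 0.1·(-6.2, -6.2) = (0.52, -0.68)
(r₃, s₃) = (0.52, -0.68) − 0.1·(-2.48, -2.48) = (0.768, -0.432)
(r₄, s₄) = (0.768, -0.432) − 0.1·(-0.992, -0.992) = (0.8672, -0.3328)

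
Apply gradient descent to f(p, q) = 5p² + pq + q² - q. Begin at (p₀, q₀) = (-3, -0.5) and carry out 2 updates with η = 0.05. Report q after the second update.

-0.10125

∇f = (10p + q, p + 2q - 1)
Step 1: at (-3, -0.5), ∇f = (-30.5, -5) → (-3, -0.5) − 0.05·(-30.5, -5) = (-1.475, -0.25)
Step 2: at (-1.475, -0.25), ∇f = (-15, -2.975) → (-1.475, -0.25) − 0.05·(-15, -2.975) = (-0.725, -0.10125)
q = -0.10125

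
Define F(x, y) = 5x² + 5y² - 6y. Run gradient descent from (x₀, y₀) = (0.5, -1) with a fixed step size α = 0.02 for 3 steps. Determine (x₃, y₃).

∇F = (10x, 10y - 6)
(x₁, y₁) = (0.5, -1) − 0.02·(5, -16) = (0.4, -0.68)
(x₂, y₂) = (0.4, -0.68) − 0.02·(4, -12.8) = (0.32, -0.424)
(x₃, y₃) = (0.32, -0.424) − 0.02·(3.2, -10.24) = (0.256, -0.2192)

(0.256, -0.2192)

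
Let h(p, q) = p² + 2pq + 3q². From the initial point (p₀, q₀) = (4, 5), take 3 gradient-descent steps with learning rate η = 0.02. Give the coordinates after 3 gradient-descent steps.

(3.048384, 3.022336)

∇h = (2p + 2q, 2p + 6q)
Step 1: at (4, 5), ∇h = (18, 38) → (4, 5) − 0.02·(18, 38) = (3.64, 4.24)
Step 2: at (3.64, 4.24), ∇h = (15.76, 32.72) → (3.64, 4.24) − 0.02·(15.76, 32.72) = (3.3248, 3.5856)
Step 3: at (3.3248, 3.5856), ∇h = (13.8208, 28.1632) → (3.3248, 3.5856) − 0.02·(13.8208, 28.1632) = (3.048384, 3.022336)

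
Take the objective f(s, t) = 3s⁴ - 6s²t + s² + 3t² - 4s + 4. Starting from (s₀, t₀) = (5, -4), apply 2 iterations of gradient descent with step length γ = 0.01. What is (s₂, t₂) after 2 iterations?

∇f = (12s³ - 12st + 2s - 4, -6s² + 6t)
(s₁, t₁) = (5, -4) − 0.01·(1746, -174) = (-12.46, -2.26)
(s₂, t₂) = (-12.46, -2.26) − 0.01·(-23580.054432, -945.0696) = (223.34054432, 7.190696)

(223.34054432, 7.190696)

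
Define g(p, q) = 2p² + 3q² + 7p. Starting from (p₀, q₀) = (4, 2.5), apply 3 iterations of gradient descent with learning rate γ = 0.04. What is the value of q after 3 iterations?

∇g = (4p + 7, 6q)
Step 1: at (4, 2.5), ∇g = (23, 15) → (4, 2.5) − 0.04·(23, 15) = (3.08, 1.9)
Step 2: at (3.08, 1.9), ∇g = (19.32, 11.4) → (3.08, 1.9) − 0.04·(19.32, 11.4) = (2.3072, 1.444)
Step 3: at (2.3072, 1.444), ∇g = (16.2288, 8.664) → (2.3072, 1.444) − 0.04·(16.2288, 8.664) = (1.658048, 1.09744)
q = 1.09744

1.09744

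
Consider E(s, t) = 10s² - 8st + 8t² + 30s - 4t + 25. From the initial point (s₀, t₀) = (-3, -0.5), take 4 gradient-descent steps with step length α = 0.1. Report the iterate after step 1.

(-0.4, -1.7)

∇E = (20s - 8t + 30, -8s + 16t - 4)
(s₁, t₁) = (-3, -0.5) − 0.1·(-26, 12) = (-0.4, -1.7)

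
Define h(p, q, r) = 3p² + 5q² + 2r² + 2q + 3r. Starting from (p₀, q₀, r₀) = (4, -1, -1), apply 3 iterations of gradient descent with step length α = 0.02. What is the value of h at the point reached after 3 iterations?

21.8810513408

∇h = (6p, 10q + 2, 4r + 3)
(p₁, q₁, r₁) = (4, -1, -1) − 0.02·(24, -8, -1) = (3.52, -0.84, -0.98)
(p₂, q₂, r₂) = (3.52, -0.84, -0.98) − 0.02·(21.12, -6.4, -0.92) = (3.0976, -0.712, -0.9616)
(p₃, q₃, r₃) = (3.0976, -0.712, -0.9616) − 0.02·(18.5856, -5.12, -0.8464) = (2.725888, -0.6096, -0.944672)
h(2.725888, -0.6096, -0.944672) = 21.8810513408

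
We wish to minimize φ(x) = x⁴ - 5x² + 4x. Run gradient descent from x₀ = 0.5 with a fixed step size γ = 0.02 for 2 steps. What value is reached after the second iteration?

0.52138792

φ′(x) = 4x³ - 10x + 4
x₁ = 0.5 − 0.02·(-0.5) = 0.51
x₂ = 0.51 − 0.02·(-0.569396) = 0.52138792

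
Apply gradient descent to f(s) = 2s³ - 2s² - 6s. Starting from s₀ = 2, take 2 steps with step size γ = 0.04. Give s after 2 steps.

f′(s) = 6s² - 4s - 6
s₁ = 2 − 0.04·10 = 1.6
s₂ = 1.6 − 0.04·2.96 = 1.4816

1.4816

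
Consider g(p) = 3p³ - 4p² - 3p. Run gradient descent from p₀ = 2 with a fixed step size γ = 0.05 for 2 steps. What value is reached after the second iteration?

1.164875

g′(p) = 9p² - 8p - 3
Step 1: g′(2) = 17; p₁ = 2 − 0.05·17 = 1.15
Step 2: g′(1.15) = -0.2975; p₂ = 1.15 − 0.05·(-0.2975) = 1.164875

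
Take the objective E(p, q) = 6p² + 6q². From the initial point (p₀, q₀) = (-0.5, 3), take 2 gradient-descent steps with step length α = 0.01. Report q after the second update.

2.3232

∇E = (12p, 12q)
Step 1: at (-0.5, 3), ∇E = (-6, 36) → (-0.5, 3) − 0.01·(-6, 36) = (-0.44, 2.64)
Step 2: at (-0.44, 2.64), ∇E = (-5.28, 31.68) → (-0.44, 2.64) − 0.01·(-5.28, 31.68) = (-0.3872, 2.3232)
q = 2.3232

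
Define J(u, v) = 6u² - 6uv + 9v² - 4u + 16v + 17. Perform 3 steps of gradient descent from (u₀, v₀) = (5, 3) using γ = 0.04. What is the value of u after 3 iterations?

1.49984

∇J = (12u - 6v - 4, -6u + 18v + 16)
(u₁, v₁) = (5, 3) − 0.04·(38, 40) = (3.48, 1.4)
(u₂, v₂) = (3.48, 1.4) − 0.04·(29.36, 20.32) = (2.3056, 0.5872)
(u₃, v₃) = (2.3056, 0.5872) − 0.04·(20.144, 12.736) = (1.49984, 0.07776)
u = 1.49984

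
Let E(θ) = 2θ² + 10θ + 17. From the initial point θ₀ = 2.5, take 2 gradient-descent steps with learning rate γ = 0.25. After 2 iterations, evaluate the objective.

4.5

E′(θ) = 4θ + 10
θ₁ = 2.5 − 0.25·20 = -2.5
θ₂ = -2.5 − 0.25·0 = -2.5
E(-2.5) = 4.5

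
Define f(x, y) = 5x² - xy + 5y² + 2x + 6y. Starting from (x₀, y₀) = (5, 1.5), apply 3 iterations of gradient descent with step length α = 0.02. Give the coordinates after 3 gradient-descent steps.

(2.518556, 0.666552)

∇f = (10x - y + 2, -x + 10y + 6)
(x₁, y₁) = (5, 1.5) − 0.02·(50.5, 16) = (3.99, 1.18)
(x₂, y₂) = (3.99, 1.18) − 0.02·(40.72, 13.81) = (3.1756, 0.9038)
(x₃, y₃) = (3.1756, 0.9038) − 0.02·(32.8522, 11.8624) = (2.518556, 0.666552)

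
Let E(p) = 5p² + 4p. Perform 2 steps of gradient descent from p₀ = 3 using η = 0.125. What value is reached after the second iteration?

E′(p) = 10p + 4
Step 1: E′(3) = 34; p₁ = 3 − 0.125·34 = -1.25
Step 2: E′(-1.25) = -8.5; p₂ = -1.25 − 0.125·(-8.5) = -0.1875

-0.1875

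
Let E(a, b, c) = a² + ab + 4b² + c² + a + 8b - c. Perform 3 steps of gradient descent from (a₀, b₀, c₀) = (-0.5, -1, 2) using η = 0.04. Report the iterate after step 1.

(-0.46, -0.98, 1.88)

∇E = (2a + b + 1, a + 8b + 8, 2c - 1)
(a₁, b₁, c₁) = (-0.5, -1, 2) − 0.04·(-1, -0.5, 3) = (-0.46, -0.98, 1.88)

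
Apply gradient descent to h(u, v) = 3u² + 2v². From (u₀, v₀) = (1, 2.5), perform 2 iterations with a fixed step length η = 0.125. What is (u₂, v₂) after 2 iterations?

∇h = (6u, 4v)
Step 1: at (1, 2.5), ∇h = (6, 10) → (1, 2.5) − 0.125·(6, 10) = (0.25, 1.25)
Step 2: at (0.25, 1.25), ∇h = (1.5, 5) → (0.25, 1.25) − 0.125·(1.5, 5) = (0.0625, 0.625)

(0.0625, 0.625)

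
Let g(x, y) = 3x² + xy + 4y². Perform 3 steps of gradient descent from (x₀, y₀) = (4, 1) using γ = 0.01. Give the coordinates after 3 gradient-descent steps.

(3.297507, 0.67517)

∇g = (6x + y, x + 8y)
(x₁, y₁) = (4, 1) − 0.01·(25, 12) = (3.75, 0.88)
(x₂, y₂) = (3.75, 0.88) − 0.01·(23.38, 10.79) = (3.5162, 0.7721)
(x₃, y₃) = (3.5162, 0.7721) − 0.01·(21.8693, 9.693) = (3.297507, 0.67517)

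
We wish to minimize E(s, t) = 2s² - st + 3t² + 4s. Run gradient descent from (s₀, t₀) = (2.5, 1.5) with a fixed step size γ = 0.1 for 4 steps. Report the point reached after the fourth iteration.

(-0.43255, 0.08255)

∇E = (4s - t + 4, -s + 6t)
Step 1: at (2.5, 1.5), ∇E = (12.5, 6.5) → (2.5, 1.5) − 0.1·(12.5, 6.5) = (1.25, 0.85)
Step 2: at (1.25, 0.85), ∇E = (8.15, 3.85) → (1.25, 0.85) − 0.1·(8.15, 3.85) = (0.435, 0.465)
Step 3: at (0.435, 0.465), ∇E = (5.275, 2.355) → (0.435, 0.465) − 0.1·(5.275, 2.355) = (-0.0925, 0.2295)
Step 4: at (-0.0925, 0.2295), ∇E = (3.4005, 1.4695) → (-0.0925, 0.2295) − 0.1·(3.4005, 1.4695) = (-0.43255, 0.08255)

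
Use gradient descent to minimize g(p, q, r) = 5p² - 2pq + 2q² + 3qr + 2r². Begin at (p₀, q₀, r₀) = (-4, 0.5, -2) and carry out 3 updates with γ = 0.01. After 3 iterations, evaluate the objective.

48.8053132640885

∇g = (10p - 2q, -2p + 4q + 3r, 3q + 4r)
(p₁, q₁, r₁) = (-4, 0.5, -2) − 0.01·(-41, 4, -6.5) = (-3.59, 0.46, -1.935)
(p₂, q₂, r₂) = (-3.59, 0.46, -1.935) − 0.01·(-36.82, 3.215, -6.36) = (-3.2218, 0.42785, -1.8714)
(p₃, q₃, r₃) = (-3.2218, 0.42785, -1.8714) − 0.01·(-33.0737, 2.5408, -6.20205) = (-2.891063, 0.402442, -1.8093795)
g(-2.891063, 0.402442, -1.8093795) = 48.8053132640885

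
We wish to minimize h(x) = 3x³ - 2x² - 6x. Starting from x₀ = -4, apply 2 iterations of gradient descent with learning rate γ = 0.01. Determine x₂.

h′(x) = 9x² - 4x - 6
x₁ = -4 − 0.01·154 = -5.54
x₂ = -5.54 − 0.01·292.3844 = -8.463844

-8.463844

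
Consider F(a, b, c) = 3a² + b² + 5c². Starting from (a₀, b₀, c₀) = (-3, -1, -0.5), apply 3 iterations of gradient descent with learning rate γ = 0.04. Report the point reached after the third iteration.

(-1.316928, -0.778688, -0.108)

∇F = (6a, 2b, 10c)
Step 1: at (-3, -1, -0.5), ∇F = (-18, -2, -5) → (-3, -1, -0.5) − 0.04·(-18, -2, -5) = (-2.28, -0.92, -0.3)
Step 2: at (-2.28, -0.92, -0.3), ∇F = (-13.68, -1.84, -3) → (-2.28, -0.92, -0.3) − 0.04·(-13.68, -1.84, -3) = (-1.7328, -0.8464, -0.18)
Step 3: at (-1.7328, -0.8464, -0.18), ∇F = (-10.3968, -1.6928, -1.8) → (-1.7328, -0.8464, -0.18) − 0.04·(-10.3968, -1.6928, -1.8) = (-1.316928, -0.778688, -0.108)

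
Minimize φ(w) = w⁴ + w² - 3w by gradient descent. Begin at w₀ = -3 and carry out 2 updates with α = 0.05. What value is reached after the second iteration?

φ′(w) = 4w³ + 2w - 3
Step 1: φ′(-3) = -117; w₁ = -3 − 0.05·(-117) = 2.85
Step 2: φ′(2.85) = 95.2965; w₂ = 2.85 − 0.05·95.2965 = -1.914825

-1.914825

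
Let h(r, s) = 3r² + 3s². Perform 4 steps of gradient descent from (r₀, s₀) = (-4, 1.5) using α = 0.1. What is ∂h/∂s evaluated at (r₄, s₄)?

0.2304

∇h = (6r, 6s)
Step 1: at (-4, 1.5), ∇h = (-24, 9) → (-4, 1.5) − 0.1·(-24, 9) = (-1.6, 0.6)
Step 2: at (-1.6, 0.6), ∇h = (-9.6, 3.6) → (-1.6, 0.6) − 0.1·(-9.6, 3.6) = (-0.64, 0.24)
Step 3: at (-0.64, 0.24), ∇h = (-3.84, 1.44) → (-0.64, 0.24) − 0.1·(-3.84, 1.44) = (-0.256, 0.096)
Step 4: at (-0.256, 0.096), ∇h = (-1.536, 0.576) → (-0.256, 0.096) − 0.1·(-1.536, 0.576) = (-0.1024, 0.0384)
∂h/∂s at (-0.1024, 0.0384) = 0.2304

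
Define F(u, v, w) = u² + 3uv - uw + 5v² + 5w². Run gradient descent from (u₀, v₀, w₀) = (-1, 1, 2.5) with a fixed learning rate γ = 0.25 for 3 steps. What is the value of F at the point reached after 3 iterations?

417.135009765625

∇F = (2u + 3v - w, 3u + 10v, -u + 10w)
Step 1: at (-1, 1, 2.5), ∇F = (-1.5, 7, 26) → (-1, 1, 2.5) − 0.25·(-1.5, 7, 26) = (-0.625, -0.75, -4)
Step 2: at (-0.625, -0.75, -4), ∇F = (0.5, -9.375, -39.375) → (-0.625, -0.75, -4) − 0.25·(0.5, -9.375, -39.375) = (-0.75, 1.59375, 5.84375)
Step 3: at (-0.75, 1.59375, 5.84375), ∇F = (-2.5625, 13.6875, 59.1875) → (-0.75, 1.59375, 5.84375) − 0.25·(-2.5625, 13.6875, 59.1875) = (-0.109375, -1.828125, -8.953125)
F(-0.109375, -1.828125, -8.953125) = 417.135009765625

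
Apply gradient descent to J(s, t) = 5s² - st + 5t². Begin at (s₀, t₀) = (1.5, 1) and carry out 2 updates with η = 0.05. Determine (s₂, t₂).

∇J = (10s - t, -s + 10t)
(s₁, t₁) = (1.5, 1) − 0.05·(14, 8.5) = (0.8, 0.575)
(s₂, t₂) = (0.8, 0.575) − 0.05·(7.425, 4.95) = (0.42875, 0.3275)

(0.42875, 0.3275)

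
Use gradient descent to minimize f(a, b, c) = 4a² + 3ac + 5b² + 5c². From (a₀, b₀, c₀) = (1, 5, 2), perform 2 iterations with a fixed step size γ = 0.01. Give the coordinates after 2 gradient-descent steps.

∇f = (8a + 3c, 10b, 3a + 10c)
Step 1: at (1, 5, 2), ∇f = (14, 50, 23) → (1, 5, 2) − 0.01·(14, 50, 23) = (0.86, 4.5, 1.77)
Step 2: at (0.86, 4.5, 1.77), ∇f = (12.19, 45, 20.28) → (0.86, 4.5, 1.77) − 0.01·(12.19, 45, 20.28) = (0.7381, 4.05, 1.5672)

(0.7381, 4.05, 1.5672)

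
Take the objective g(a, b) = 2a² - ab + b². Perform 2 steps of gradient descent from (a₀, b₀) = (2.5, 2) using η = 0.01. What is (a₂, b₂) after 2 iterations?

(2.34305, 1.9695)

∇g = (4a - b, -a + 2b)
Step 1: at (2.5, 2), ∇g = (8, 1.5) → (2.5, 2) − 0.01·(8, 1.5) = (2.42, 1.985)
Step 2: at (2.42, 1.985), ∇g = (7.695, 1.55) → (2.42, 1.985) − 0.01·(7.695, 1.55) = (2.34305, 1.9695)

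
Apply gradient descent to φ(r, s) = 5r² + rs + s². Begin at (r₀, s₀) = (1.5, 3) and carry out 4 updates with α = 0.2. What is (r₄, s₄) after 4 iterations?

(1.9776, 0.672)

∇φ = (10r + s, r + 2s)
Step 1: at (1.5, 3), ∇φ = (18, 7.5) → (1.5, 3) − 0.2·(18, 7.5) = (-2.1, 1.5)
Step 2: at (-2.1, 1.5), ∇φ = (-19.5, 0.9) → (-2.1, 1.5) − 0.2·(-19.5, 0.9) = (1.8, 1.32)
Step 3: at (1.8, 1.32), ∇φ = (19.32, 4.44) → (1.8, 1.32) − 0.2·(19.32, 4.44) = (-2.064, 0.432)
Step 4: at (-2.064, 0.432), ∇φ = (-20.208, -1.2) → (-2.064, 0.432) − 0.2·(-20.208, -1.2) = (1.9776, 0.672)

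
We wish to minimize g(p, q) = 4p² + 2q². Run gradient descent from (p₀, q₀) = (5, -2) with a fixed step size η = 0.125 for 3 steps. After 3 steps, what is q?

-0.25

∇g = (8p, 4q)
Step 1: at (5, -2), ∇g = (40, -8) → (5, -2) − 0.125·(40, -8) = (0, -1)
Step 2: at (0, -1), ∇g = (0, -4) → (0, -1) − 0.125·(0, -4) = (0, -0.5)
Step 3: at (0, -0.5), ∇g = (0, -2) → (0, -0.5) − 0.125·(0, -2) = (0, -0.25)
q = -0.25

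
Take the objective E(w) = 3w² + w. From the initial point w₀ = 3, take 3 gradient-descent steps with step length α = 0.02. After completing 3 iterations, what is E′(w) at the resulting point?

12.947968

E′(w) = 6w + 1
w₁ = 3 − 0.02·19 = 2.62
w₂ = 2.62 − 0.02·16.72 = 2.2856
w₃ = 2.2856 − 0.02·14.7136 = 1.991328
E′(w) at (1.991328) = 12.947968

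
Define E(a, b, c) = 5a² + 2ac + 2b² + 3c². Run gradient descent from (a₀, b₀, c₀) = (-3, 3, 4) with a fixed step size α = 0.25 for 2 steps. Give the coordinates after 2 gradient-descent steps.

(-3.5, 0, -1)

∇E = (10a + 2c, 4b, 2a + 6c)
(a₁, b₁, c₁) = (-3, 3, 4) − 0.25·(-22, 12, 18) = (2.5, 0, -0.5)
(a₂, b₂, c₂) = (2.5, 0, -0.5) − 0.25·(24, 0, 2) = (-3.5, 0, -1)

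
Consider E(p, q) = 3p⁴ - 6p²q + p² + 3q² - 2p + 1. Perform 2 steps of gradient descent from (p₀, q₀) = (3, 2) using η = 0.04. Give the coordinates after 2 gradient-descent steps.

∇E = (12p³ - 12pq + 2p - 2, -6p² + 6q)
Step 1: at (3, 2), ∇E = (256, -42) → (3, 2) − 0.04·(256, -42) = (-7.24, 3.68)
Step 2: at (-7.24, 3.68), ∇E = (-4250.802688, -292.4256) → (-7.24, 3.68) − 0.04·(-4250.802688, -292.4256) = (162.79210752, 15.377024)

(162.79210752, 15.377024)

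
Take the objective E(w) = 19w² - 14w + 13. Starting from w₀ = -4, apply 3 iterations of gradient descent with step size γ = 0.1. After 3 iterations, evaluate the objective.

E′(w) = 38w - 14
w₁ = -4 − 0.1·(-166) = 12.6
w₂ = 12.6 − 0.1·464.8 = -33.88
w₃ = -33.88 − 0.1·(-1301.44) = 96.264
E(96.264) = 174733.700224

174733.700224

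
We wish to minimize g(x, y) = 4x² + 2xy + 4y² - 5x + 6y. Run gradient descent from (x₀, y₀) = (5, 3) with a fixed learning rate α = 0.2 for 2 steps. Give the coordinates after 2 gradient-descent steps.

∇g = (8x + 2y - 5, 2x + 8y + 6)
Step 1: at (5, 3), ∇g = (41, 40) → (5, 3) − 0.2·(41, 40) = (-3.2, -5)
Step 2: at (-3.2, -5), ∇g = (-40.6, -40.4) → (-3.2, -5) − 0.2·(-40.6, -40.4) = (4.92, 3.08)

(4.92, 3.08)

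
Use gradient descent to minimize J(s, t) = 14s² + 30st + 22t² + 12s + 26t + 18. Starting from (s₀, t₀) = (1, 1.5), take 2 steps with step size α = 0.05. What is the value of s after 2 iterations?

7.6

∇J = (28s + 30t + 12, 30s + 44t + 26)
Step 1: at (1, 1.5), ∇J = (85, 122) → (1, 1.5) − 0.05·(85, 122) = (-3.25, -4.6)
Step 2: at (-3.25, -4.6), ∇J = (-217, -273.9) → (-3.25, -4.6) − 0.05·(-217, -273.9) = (7.6, 9.095)
s = 7.6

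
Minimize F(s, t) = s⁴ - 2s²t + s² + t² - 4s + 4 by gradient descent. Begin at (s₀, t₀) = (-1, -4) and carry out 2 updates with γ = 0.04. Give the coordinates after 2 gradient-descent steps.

∇F = (4s³ - 4st + 2s - 4, -2s² + 2t)
(s₁, t₁) = (-1, -4) − 0.04·(-26, -10) = (0.04, -3.6)
(s₂, t₂) = (0.04, -3.6) − 0.04·(-3.343744, -7.2032) = (0.17374976, -3.311872)

(0.17374976, -3.311872)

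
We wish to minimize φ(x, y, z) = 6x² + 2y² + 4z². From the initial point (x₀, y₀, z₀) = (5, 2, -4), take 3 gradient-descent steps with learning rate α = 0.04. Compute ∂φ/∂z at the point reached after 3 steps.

∇φ = (12x, 4y, 8z)
Step 1: at (5, 2, -4), ∇φ = (60, 8, -32) → (5, 2, -4) − 0.04·(60, 8, -32) = (2.6, 1.68, -2.72)
Step 2: at (2.6, 1.68, -2.72), ∇φ = (31.2, 6.72, -21.76) → (2.6, 1.68, -2.72) − 0.04·(31.2, 6.72, -21.76) = (1.352, 1.4112, -1.8496)
Step 3: at (1.352, 1.4112, -1.8496), ∇φ = (16.224, 5.6448, -14.7968) → (1.352, 1.4112, -1.8496) − 0.04·(16.224, 5.6448, -14.7968) = (0.70304, 1.185408, -1.257728)
∂φ/∂z at (0.70304, 1.185408, -1.257728) = -10.061824

-10.061824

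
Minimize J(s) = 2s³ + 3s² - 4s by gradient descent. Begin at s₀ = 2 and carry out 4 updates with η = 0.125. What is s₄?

J′(s) = 6s² + 6s - 4
s₁ = 2 − 0.125·32 = -2
s₂ = -2 − 0.125·8 = -3
s₃ = -3 − 0.125·32 = -7
s₄ = -7 − 0.125·248 = -38

-38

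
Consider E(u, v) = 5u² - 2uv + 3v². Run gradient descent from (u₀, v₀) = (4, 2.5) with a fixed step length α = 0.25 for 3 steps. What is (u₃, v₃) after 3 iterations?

∇E = (10u - 2v, -2u + 6v)
Step 1: at (4, 2.5), ∇E = (35, 7) → (4, 2.5) − 0.25·(35, 7) = (-4.75, 0.75)
Step 2: at (-4.75, 0.75), ∇E = (-49, 14) → (-4.75, 0.75) − 0.25·(-49, 14) = (7.5, -2.75)
Step 3: at (7.5, -2.75), ∇E = (80.5, -31.5) → (7.5, -2.75) − 0.25·(80.5, -31.5) = (-12.625, 5.125)

(-12.625, 5.125)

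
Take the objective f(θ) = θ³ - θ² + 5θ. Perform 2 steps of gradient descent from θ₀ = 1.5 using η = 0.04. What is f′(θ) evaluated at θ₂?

5.57405667

f′(θ) = 3θ² - 2θ + 5
Step 1: f′(1.5) = 8.75; θ₁ = 1.5 − 0.04·8.75 = 1.15
Step 2: f′(1.15) = 6.6675; θ₂ = 1.15 − 0.04·6.6675 = 0.8833
f′(θ) at (0.8833) = 5.57405667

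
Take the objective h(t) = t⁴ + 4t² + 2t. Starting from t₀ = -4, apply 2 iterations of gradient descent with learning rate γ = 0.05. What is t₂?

h′(t) = 4t³ + 8t + 2
t₁ = -4 − 0.05·(-286) = 10.3
t₂ = 10.3 − 0.05·4455.308 = -212.4654

-212.4654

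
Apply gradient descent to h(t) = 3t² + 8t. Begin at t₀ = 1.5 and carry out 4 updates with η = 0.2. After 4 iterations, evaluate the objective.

h′(t) = 6t + 8
Step 1: h′(1.5) = 17; t₁ = 1.5 − 0.2·17 = -1.9
Step 2: h′(-1.9) = -3.4; t₂ = -1.9 − 0.2·(-3.4) = -1.22
Step 3: h′(-1.22) = 0.68; t₃ = -1.22 − 0.2·0.68 = -1.356
Step 4: h′(-1.356) = -0.136; t₄ = -1.356 − 0.2·(-0.136) = -1.3288
h(-1.3288) = -5.33327168

-5.33327168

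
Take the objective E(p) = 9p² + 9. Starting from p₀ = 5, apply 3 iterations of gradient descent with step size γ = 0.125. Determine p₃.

E′(p) = 18p
p₁ = 5 − 0.125·90 = -6.25
p₂ = -6.25 − 0.125·(-112.5) = 7.8125
p₃ = 7.8125 − 0.125·140.625 = -9.765625

-9.765625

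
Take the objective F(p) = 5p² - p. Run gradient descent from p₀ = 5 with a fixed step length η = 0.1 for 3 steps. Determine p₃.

F′(p) = 10p - 1
p₁ = 5 − 0.1·49 = 0.1
p₂ = 0.1 − 0.1·0 = 0.1
p₃ = 0.1 − 0.1·0 = 0.1

0.1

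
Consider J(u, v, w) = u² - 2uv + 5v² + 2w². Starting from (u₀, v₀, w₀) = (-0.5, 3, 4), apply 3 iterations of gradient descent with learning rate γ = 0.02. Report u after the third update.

∇J = (2u - 2v, -2u + 10v, 4w)
Step 1: at (-0.5, 3, 4), ∇J = (-7, 31, 16) → (-0.5, 3, 4) − 0.02·(-7, 31, 16) = (-0.36, 2.38, 3.68)
Step 2: at (-0.36, 2.38, 3.68), ∇J = (-5.48, 24.52, 14.72) → (-0.36, 2.38, 3.68) − 0.02·(-5.48, 24.52, 14.72) = (-0.2504, 1.8896, 3.3856)
Step 3: at (-0.2504, 1.8896, 3.3856), ∇J = (-4.28, 19.3968, 13.5424) → (-0.2504, 1.8896, 3.3856) − 0.02·(-4.28, 19.3968, 13.5424) = (-0.1648, 1.501664, 3.114752)
u = -0.1648

-0.1648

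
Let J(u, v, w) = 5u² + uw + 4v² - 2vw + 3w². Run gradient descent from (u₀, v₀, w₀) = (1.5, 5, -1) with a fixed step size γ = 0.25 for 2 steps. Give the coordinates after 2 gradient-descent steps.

(2.34375, 6.8125, -3.5625)

∇J = (10u + w, 8v - 2w, u - 2v + 6w)
(u₁, v₁, w₁) = (1.5, 5, -1) − 0.25·(14, 42, -14.5) = (-2, -5.5, 2.625)
(u₂, v₂, w₂) = (-2, -5.5, 2.625) − 0.25·(-17.375, -49.25, 24.75) = (2.34375, 6.8125, -3.5625)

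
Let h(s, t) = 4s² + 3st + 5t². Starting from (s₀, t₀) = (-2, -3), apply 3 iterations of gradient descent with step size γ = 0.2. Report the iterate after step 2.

(-4.32, -6)

∇h = (8s + 3t, 3s + 10t)
Step 1: at (-2, -3), ∇h = (-25, -36) → (-2, -3) − 0.2·(-25, -36) = (3, 4.2)
Step 2: at (3, 4.2), ∇h = (36.6, 51) → (3, 4.2) − 0.2·(36.6, 51) = (-4.32, -6)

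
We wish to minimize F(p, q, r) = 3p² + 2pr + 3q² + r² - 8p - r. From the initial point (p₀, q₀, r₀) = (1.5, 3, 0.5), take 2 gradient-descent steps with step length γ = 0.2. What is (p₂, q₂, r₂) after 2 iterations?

∇F = (6p + 2r - 8, 6q, 2p + 2r - 1)
Step 1: at (1.5, 3, 0.5), ∇F = (2, 18, 3) → (1.5, 3, 0.5) − 0.2·(2, 18, 3) = (1.1, -0.6, -0.1)
Step 2: at (1.1, -0.6, -0.1), ∇F = (-1.6, -3.6, 1) → (1.1, -0.6, -0.1) − 0.2·(-1.6, -3.6, 1) = (1.42, 0.12, -0.3)

(1.42, 0.12, -0.3)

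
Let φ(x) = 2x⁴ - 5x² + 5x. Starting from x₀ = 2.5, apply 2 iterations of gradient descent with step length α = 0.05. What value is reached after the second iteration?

φ′(x) = 8x³ - 10x + 5
Step 1: φ′(2.5) = 105; x₁ = 2.5 − 0.05·105 = -2.75
Step 2: φ′(-2.75) = -133.875; x₂ = -2.75 − 0.05·(-133.875) = 3.94375

3.94375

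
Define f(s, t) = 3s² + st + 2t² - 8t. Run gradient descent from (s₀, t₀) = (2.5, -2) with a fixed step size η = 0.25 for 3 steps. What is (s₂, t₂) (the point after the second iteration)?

∇f = (6s + t, s + 4t - 8)
(s₁, t₁) = (2.5, -2) − 0.25·(13, -13.5) = (-0.75, 1.375)
(s₂, t₂) = (-0.75, 1.375) − 0.25·(-3.125, -3.25) = (0.03125, 2.1875)

(0.03125, 2.1875)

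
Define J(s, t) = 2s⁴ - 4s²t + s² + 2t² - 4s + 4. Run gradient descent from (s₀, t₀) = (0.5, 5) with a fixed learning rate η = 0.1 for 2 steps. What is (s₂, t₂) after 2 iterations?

∇J = (8s³ - 8st + 2s - 4, -4s² + 4t)
(s₁, t₁) = (0.5, 5) − 0.1·(-22, 19) = (2.7, 3.1)
(s₂, t₂) = (2.7, 3.1) − 0.1·(91.904, -16.76) = (-6.4904, 4.776)

(-6.4904, 4.776)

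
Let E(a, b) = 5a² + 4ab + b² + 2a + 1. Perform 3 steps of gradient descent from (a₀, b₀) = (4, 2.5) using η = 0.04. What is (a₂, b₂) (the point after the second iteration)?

∇E = (10a + 4b + 2, 4a + 2b)
(a₁, b₁) = (4, 2.5) − 0.04·(52, 21) = (1.92, 1.66)
(a₂, b₂) = (1.92, 1.66) − 0.04·(27.84, 11) = (0.8064, 1.22)

(0.8064, 1.22)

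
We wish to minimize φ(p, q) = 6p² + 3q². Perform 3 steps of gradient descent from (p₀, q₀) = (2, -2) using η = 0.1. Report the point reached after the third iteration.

(-0.016, -0.128)

∇φ = (12p, 6q)
Step 1: at (2, -2), ∇φ = (24, -12) → (2, -2) − 0.1·(24, -12) = (-0.4, -0.8)
Step 2: at (-0.4, -0.8), ∇φ = (-4.8, -4.8) → (-0.4, -0.8) − 0.1·(-4.8, -4.8) = (0.08, -0.32)
Step 3: at (0.08, -0.32), ∇φ = (0.96, -1.92) → (0.08, -0.32) − 0.1·(0.96, -1.92) = (-0.016, -0.128)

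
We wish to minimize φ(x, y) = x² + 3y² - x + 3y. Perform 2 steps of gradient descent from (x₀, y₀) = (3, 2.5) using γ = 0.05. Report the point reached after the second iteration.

(2.525, 0.97)

∇φ = (2x - 1, 6y + 3)
Step 1: at (3, 2.5), ∇φ = (5, 18) → (3, 2.5) − 0.05·(5, 18) = (2.75, 1.6)
Step 2: at (2.75, 1.6), ∇φ = (4.5, 12.6) → (2.75, 1.6) − 0.05·(4.5, 12.6) = (2.525, 0.97)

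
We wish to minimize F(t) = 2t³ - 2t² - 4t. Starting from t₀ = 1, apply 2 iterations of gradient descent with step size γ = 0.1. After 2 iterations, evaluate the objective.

-4.225220608

F′(t) = 6t² - 4t - 4
Step 1: F′(1) = -2; t₁ = 1 − 0.1·(-2) = 1.2
Step 2: F′(1.2) = -0.16; t₂ = 1.2 − 0.1·(-0.16) = 1.216
F(1.216) = -4.225220608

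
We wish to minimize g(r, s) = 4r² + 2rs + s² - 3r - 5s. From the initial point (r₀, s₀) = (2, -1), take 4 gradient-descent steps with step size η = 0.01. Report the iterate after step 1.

∇g = (8r + 2s - 3, 2r + 2s - 5)
(r₁, s₁) = (2, -1) − 0.01·(11, -3) = (1.89, -0.97)

(1.89, -0.97)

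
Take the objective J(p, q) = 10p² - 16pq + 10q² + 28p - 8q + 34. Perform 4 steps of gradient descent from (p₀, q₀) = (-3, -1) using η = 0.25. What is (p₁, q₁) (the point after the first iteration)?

(1, -6)

∇J = (20p - 16q + 28, -16p + 20q - 8)
Step 1: at (-3, -1), ∇J = (-16, 20) → (-3, -1) − 0.25·(-16, 20) = (1, -6)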